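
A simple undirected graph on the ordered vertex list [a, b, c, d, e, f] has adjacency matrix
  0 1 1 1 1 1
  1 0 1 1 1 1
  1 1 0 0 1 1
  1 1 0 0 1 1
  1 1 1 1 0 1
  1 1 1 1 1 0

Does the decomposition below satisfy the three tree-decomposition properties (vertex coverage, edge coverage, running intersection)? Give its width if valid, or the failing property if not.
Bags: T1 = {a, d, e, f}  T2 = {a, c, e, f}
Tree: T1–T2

No — vertex b appears in no bag.

A tree decomposition must satisfy three properties: every vertex lies in some bag; for every edge, both endpoints lie together in some bag; and for every vertex, the bags containing it form a connected subtree. Here vertex b appears in no bag, so the decomposition is invalid.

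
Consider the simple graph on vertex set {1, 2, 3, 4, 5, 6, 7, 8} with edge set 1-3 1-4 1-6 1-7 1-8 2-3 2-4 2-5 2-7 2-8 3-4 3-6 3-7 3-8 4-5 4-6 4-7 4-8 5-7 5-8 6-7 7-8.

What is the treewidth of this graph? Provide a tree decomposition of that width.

Every bag has size at most 5, so the width is 5 − 1 = 4 and tw(G) ≤ 4. On the other hand G contains the 5-clique {1, 3, 4, 7, 8}. A clique must lie in a single bag of any decomposition, so no decomposition can have width below 4. Combining the bounds, tw(G) = 4.

Treewidth 4.
One such decomposition:
Bags: B1 = {2, 3, 4, 7, 8}  B2 = {1, 3, 4, 7, 8}  B3 = {1, 3, 4, 6, 7}  B4 = {2, 4, 5, 7, 8}
Tree: B1–B2, B2–B3, B1–B4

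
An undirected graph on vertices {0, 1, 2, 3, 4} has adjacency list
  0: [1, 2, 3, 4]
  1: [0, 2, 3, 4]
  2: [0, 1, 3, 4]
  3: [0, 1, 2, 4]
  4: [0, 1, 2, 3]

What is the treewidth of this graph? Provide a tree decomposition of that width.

Treewidth 4.
One such decomposition:
Bags: B1 = {0, 1, 2, 3, 4}
Tree: (single bag)

A single bag containing all 5 vertices is trivially a valid decomposition of width 4. Conversely, {0, 1, 2, 3, 4} is a clique of size 5, and the vertices of any clique must share a bag in every tree decomposition; so some bag has ≥ 5 vertices and tw(G) ≥ 4. Combining the bounds, tw(G) = 4.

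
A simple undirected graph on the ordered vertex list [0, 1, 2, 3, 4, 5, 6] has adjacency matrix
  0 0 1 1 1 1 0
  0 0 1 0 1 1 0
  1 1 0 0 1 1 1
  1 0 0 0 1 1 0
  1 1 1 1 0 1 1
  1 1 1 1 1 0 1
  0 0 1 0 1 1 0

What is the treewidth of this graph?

A width-3 tree decomposition is:
Bags: B1 = {0, 2, 4, 5}  B2 = {2, 4, 5, 6}  B3 = {0, 3, 4, 5}  B4 = {1, 2, 4, 5}
Tree: B1–B2, B1–B3, B2–B4
Each bag holds 4 vertices, so the decomposition has width 3, which upper-bounds the treewidth. Conversely, {0, 2, 4, 5} is a clique of size 4, and the vertices of any clique must share a bag in every tree decomposition; so some bag has ≥ 4 vertices and tw(G) ≥ 3. The upper and lower bounds meet at 3, so that is the treewidth.

3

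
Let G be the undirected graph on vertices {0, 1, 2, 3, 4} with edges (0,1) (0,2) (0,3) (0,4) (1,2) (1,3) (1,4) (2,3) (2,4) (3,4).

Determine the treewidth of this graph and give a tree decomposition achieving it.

Treewidth 4.
One such decomposition:
Bags: B1 = {0, 1, 2, 3, 4}
Tree: (single bag)

A single bag containing all 5 vertices is trivially a valid decomposition of width 4. For the lower bound, the 5 vertices {0, 1, 2, 3, 4} are pairwise adjacent, and any tree decomposition puts a clique entirely inside one bag — forcing width ≥ 4. Therefore the treewidth is 4.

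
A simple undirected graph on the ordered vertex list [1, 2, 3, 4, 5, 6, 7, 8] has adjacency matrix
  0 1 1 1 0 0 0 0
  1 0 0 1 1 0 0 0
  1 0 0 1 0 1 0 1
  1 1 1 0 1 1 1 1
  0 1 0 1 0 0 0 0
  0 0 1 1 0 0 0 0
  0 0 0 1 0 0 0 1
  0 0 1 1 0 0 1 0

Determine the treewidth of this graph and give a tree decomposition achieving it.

The largest bag has 3 vertices, giving width 2; this decomposition certifies tw(G) ≤ 2. For the lower bound, the 3 vertices {1, 2, 4} are pairwise adjacent, and any tree decomposition puts a clique entirely inside one bag — forcing width ≥ 2. Therefore the treewidth is 2.

Treewidth 2.
One such decomposition:
Bags: B1 = {3, 4, 8}  B2 = {1, 3, 4}  B3 = {1, 2, 4}  B4 = {3, 4, 6}  B5 = {4, 7, 8}  B6 = {2, 4, 5}
Tree: B1–B2, B2–B3, B2–B4, B1–B5, B3–B6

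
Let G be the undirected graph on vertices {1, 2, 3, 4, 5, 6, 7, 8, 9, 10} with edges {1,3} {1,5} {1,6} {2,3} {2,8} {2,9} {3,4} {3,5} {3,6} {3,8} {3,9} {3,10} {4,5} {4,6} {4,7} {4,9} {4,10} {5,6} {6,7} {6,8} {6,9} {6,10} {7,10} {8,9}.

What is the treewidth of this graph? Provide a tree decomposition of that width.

Treewidth 3.
One such decomposition:
Bags: B1 = {3, 4, 6, 9}  B2 = {3, 6, 8, 9}  B3 = {3, 4, 6, 10}  B4 = {3, 4, 5, 6}  B5 = {1, 3, 5, 6}  B6 = {2, 3, 8, 9}  B7 = {4, 6, 7, 10}
Tree: B1–B2, B1–B3, B3–B4, B4–B5, B2–B6, B3–B7

Each bag holds 4 vertices, so the decomposition has width 3, which upper-bounds the treewidth. Conversely, {2, 3, 8, 9} is a clique of size 4, and the vertices of any clique must share a bag in every tree decomposition; so some bag has ≥ 4 vertices and tw(G) ≥ 3. Combining the bounds, tw(G) = 3.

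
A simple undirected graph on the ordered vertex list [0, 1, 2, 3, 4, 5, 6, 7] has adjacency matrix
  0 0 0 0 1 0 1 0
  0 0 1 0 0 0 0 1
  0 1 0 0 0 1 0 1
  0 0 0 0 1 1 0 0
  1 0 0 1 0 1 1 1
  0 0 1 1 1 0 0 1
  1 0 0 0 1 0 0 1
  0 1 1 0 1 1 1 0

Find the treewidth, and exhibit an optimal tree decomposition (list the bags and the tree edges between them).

Treewidth 2.
One such decomposition:
Bags: B1 = {4, 6, 7}  B2 = {4, 5, 7}  B3 = {2, 5, 7}  B4 = {3, 4, 5}  B5 = {1, 2, 7}  B6 = {0, 4, 6}
Tree: B1–B2, B2–B3, B2–B4, B3–B5, B1–B6

The largest bag has 3 vertices, giving width 2; this decomposition certifies tw(G) ≤ 2. For the lower bound, the 3 vertices {1, 2, 7} are pairwise adjacent, and any tree decomposition puts a clique entirely inside one bag — forcing width ≥ 2. Hence tw(G) = 2 exactly.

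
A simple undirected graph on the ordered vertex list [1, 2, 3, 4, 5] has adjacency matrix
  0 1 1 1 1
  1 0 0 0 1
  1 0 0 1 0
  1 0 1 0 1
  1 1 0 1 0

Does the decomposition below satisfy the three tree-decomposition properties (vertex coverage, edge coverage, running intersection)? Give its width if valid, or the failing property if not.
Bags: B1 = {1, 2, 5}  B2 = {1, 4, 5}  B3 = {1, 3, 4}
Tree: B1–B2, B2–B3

Vertex coverage: the bags together contain {1, 2, 3, 4, 5}, the full vertex set. Edge coverage: each edge of G has both endpoints in at least one bag. Running intersection: for every vertex, the bags containing it form a connected subtree. All three properties hold, so this is a valid tree decomposition of width max|bag| − 1 = 2, and hence tw(G) ≤ 2.

Yes; width 2.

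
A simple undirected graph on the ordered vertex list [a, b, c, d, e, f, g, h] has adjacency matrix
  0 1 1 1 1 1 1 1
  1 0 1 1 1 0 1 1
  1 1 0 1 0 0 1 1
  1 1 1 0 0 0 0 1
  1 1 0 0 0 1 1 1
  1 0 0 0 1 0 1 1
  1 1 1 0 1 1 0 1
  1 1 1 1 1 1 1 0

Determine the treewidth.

4

A width-4 tree decomposition is:
Bags: B1 = {a, b, c, d, h}  B2 = {a, b, c, g, h}  B3 = {a, b, e, g, h}  B4 = {a, e, f, g, h}
Tree: B1–B2, B2–B3, B3–B4
Every bag has size at most 5, so the width is 5 − 1 = 4 and tw(G) ≤ 4. On the other hand G contains the 5-clique {a, b, c, d, h}. A clique must lie in a single bag of any decomposition, so no decomposition can have width below 4. Hence tw(G) = 4 exactly.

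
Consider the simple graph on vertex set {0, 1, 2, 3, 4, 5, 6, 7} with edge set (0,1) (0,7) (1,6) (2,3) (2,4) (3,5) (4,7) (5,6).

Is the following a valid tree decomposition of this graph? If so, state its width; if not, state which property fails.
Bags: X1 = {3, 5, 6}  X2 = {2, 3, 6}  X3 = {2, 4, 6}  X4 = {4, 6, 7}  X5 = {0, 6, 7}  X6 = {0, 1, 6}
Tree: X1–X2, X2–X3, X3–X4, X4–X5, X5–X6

Vertex coverage: the bags together contain {0, 1, 2, 3, 4, 5, 6, 7}, the full vertex set. Edge coverage: each edge of G has both endpoints in at least one bag. Running intersection: for every vertex, the bags containing it form a connected subtree. All three properties hold, so this is a valid tree decomposition of width max|bag| − 1 = 2, and hence tw(G) ≤ 2.

Yes; width 2.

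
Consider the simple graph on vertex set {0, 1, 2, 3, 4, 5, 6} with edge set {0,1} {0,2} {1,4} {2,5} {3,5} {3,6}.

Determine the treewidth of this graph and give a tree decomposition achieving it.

The largest bag has 2 vertices, giving width 1; this decomposition certifies tw(G) ≤ 1. Any graph with an edge has treewidth ≥ 1, and G has the edge 6–3. Hence tw(G) = 1 exactly.

Treewidth 1.
One optimal decomposition is:
Bags: B1 = {3, 6}  B2 = {3, 5}  B3 = {2, 5}  B4 = {0, 2}  B5 = {0, 1}  B6 = {1, 4}
Tree: B1–B2, B2–B3, B3–B4, B4–B5, B5–B6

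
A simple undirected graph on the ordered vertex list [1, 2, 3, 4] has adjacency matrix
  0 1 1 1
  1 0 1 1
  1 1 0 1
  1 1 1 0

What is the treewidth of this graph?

3

A width-3 tree decomposition is:
Bags: B1 = {1, 2, 3, 4}
Tree: (single bag)
A single bag containing all 4 vertices is trivially a valid decomposition of width 3. For the lower bound, the 4 vertices {1, 2, 3, 4} are pairwise adjacent, and any tree decomposition puts a clique entirely inside one bag — forcing width ≥ 3. Combining the bounds, tw(G) = 3.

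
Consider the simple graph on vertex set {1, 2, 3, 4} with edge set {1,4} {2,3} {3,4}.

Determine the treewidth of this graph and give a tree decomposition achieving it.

Each bag holds 2 vertices, so the decomposition has width 1, which upper-bounds the treewidth. G has an edge, so its treewidth is at least 1. Therefore the treewidth is 1.

Treewidth 1.
One such decomposition:
Bags: B1 = {2, 3}  B2 = {3, 4}  B3 = {1, 4}
Tree: B1–B2, B2–B3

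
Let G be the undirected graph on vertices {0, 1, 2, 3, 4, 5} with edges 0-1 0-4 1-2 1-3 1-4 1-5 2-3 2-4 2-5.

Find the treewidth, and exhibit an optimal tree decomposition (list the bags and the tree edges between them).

Treewidth 2.
Bags: B1 = {1, 2, 5}  B2 = {1, 2, 4}  B3 = {1, 2, 3}  B4 = {0, 1, 4}
Tree: B1–B2, B1–B3, B2–B4

The largest bag has 3 vertices, giving width 2; this decomposition certifies tw(G) ≤ 2. Conversely, {0, 1, 4} is a clique of size 3, and the vertices of any clique must share a bag in every tree decomposition; so some bag has ≥ 3 vertices and tw(G) ≥ 2. Therefore the treewidth is 2.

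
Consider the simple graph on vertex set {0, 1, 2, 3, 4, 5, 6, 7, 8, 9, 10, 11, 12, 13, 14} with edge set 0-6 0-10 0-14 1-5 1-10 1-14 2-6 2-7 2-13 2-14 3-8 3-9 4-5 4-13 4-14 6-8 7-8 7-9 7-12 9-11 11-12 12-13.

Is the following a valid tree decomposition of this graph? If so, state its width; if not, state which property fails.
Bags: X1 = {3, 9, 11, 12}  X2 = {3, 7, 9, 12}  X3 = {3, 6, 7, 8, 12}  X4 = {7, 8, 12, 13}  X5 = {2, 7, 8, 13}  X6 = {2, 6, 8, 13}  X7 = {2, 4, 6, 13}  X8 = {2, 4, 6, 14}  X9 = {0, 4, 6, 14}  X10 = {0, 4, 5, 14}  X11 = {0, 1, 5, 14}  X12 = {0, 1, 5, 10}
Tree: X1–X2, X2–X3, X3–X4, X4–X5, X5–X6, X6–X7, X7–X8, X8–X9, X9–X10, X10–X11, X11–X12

No — bags containing vertex 6 are not connected in the tree.

A tree decomposition must satisfy three properties: every vertex lies in some bag; for every edge, both endpoints lie together in some bag; and for every vertex, the bags containing it form a connected subtree. Here bags containing vertex 6 are not connected in the tree, so the decomposition is invalid.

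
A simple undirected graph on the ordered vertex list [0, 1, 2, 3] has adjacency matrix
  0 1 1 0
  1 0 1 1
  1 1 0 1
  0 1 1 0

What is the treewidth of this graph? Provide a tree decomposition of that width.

Each bag holds 3 vertices, so the decomposition has width 2, which upper-bounds the treewidth. For the lower bound, the 3 vertices {0, 1, 2} are pairwise adjacent, and any tree decomposition puts a clique entirely inside one bag — forcing width ≥ 2. The upper and lower bounds meet at 2, so that is the treewidth.

Treewidth 2.
One optimal decomposition is:
Bags: B1 = {1, 2, 3}  B2 = {0, 1, 2}
Tree: B1–B2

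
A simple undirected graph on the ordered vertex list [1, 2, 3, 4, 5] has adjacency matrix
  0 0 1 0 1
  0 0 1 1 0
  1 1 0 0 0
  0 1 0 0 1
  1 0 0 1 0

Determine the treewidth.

2

A width-2 tree decomposition is:
Bags: B1 = {2, 3, 4}  B2 = {1, 3, 4}  B3 = {1, 4, 5}
Tree: B1–B2, B2–B3
Each bag holds 3 vertices, so the decomposition has width 2, which upper-bounds the treewidth. For the lower bound, G contains the cycle 4–2–3–1–5–4, so G is not a forest; only forests have treewidth ≤ 1, hence tw(G) ≥ 2. Hence tw(G) = 2 exactly.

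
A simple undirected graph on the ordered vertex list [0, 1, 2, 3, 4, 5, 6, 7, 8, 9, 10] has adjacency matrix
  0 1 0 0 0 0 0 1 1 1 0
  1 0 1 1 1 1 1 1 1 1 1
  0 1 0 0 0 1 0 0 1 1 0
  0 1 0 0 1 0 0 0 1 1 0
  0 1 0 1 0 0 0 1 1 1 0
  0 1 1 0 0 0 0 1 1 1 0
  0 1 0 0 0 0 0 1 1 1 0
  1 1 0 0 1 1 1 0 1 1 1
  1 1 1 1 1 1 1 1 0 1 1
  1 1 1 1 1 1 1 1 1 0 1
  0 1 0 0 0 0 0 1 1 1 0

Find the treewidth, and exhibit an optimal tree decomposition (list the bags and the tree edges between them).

Every bag has size at most 5, so the width is 5 − 1 = 4 and tw(G) ≤ 4. Conversely, {1, 2, 5, 8, 9} is a clique of size 5, and the vertices of any clique must share a bag in every tree decomposition; so some bag has ≥ 5 vertices and tw(G) ≥ 4. The upper and lower bounds meet at 4, so that is the treewidth.

Treewidth 4.
One such decomposition:
Bags: B1 = {1, 6, 7, 8, 9}  B2 = {1, 5, 7, 8, 9}  B3 = {1, 4, 7, 8, 9}  B4 = {1, 3, 4, 8, 9}  B5 = {1, 2, 5, 8, 9}  B6 = {1, 7, 8, 9, 10}  B7 = {0, 1, 7, 8, 9}
Tree: B1–B2, B2–B3, B3–B4, B2–B5, B1–B6, B2–B7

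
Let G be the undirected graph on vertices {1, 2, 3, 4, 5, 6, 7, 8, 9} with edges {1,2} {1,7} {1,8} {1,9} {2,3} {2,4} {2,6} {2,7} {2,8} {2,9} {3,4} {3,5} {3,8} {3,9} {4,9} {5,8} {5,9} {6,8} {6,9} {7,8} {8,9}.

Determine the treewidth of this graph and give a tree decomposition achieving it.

Treewidth 3.
Bags: B1 = {2, 3, 8, 9}  B2 = {3, 5, 8, 9}  B3 = {1, 2, 8, 9}  B4 = {2, 3, 4, 9}  B5 = {2, 6, 8, 9}  B6 = {1, 2, 7, 8}
Tree: B1–B2, B1–B3, B1–B4, B3–B5, B3–B6

Each bag holds 4 vertices, so the decomposition has width 3, which upper-bounds the treewidth. On the other hand G contains the 4-clique {1, 2, 8, 9}. A clique must lie in a single bag of any decomposition, so no decomposition can have width below 3. The upper and lower bounds meet at 3, so that is the treewidth.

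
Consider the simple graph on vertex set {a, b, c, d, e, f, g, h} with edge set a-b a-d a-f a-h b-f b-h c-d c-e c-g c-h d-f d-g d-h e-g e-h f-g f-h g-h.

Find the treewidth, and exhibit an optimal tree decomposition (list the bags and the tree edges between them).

Every bag has size at most 4, so the width is 4 − 1 = 3 and tw(G) ≤ 3. On the other hand G contains the 4-clique {c, d, g, h}. A clique must lie in a single bag of any decomposition, so no decomposition can have width below 3. Hence tw(G) = 3 exactly.

Treewidth 3.
Bags: B1 = {c, d, g, h}  B2 = {d, f, g, h}  B3 = {a, d, f, h}  B4 = {c, e, g, h}  B5 = {a, b, f, h}
Tree: B1–B2, B2–B3, B1–B4, B3–B5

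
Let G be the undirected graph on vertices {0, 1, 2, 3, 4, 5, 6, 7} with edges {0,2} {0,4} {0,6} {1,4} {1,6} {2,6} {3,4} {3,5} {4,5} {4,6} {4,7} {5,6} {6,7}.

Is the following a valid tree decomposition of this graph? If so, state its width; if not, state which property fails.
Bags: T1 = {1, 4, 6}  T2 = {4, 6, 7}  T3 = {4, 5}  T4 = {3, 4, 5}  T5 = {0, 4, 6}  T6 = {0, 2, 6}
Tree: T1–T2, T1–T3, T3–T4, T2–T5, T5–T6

No — edge (6,5) lies in no bag.

A tree decomposition must satisfy three properties: every vertex lies in some bag; for every edge, both endpoints lie together in some bag; and for every vertex, the bags containing it form a connected subtree. Here edge (6,5) lies in no bag, so the decomposition is invalid.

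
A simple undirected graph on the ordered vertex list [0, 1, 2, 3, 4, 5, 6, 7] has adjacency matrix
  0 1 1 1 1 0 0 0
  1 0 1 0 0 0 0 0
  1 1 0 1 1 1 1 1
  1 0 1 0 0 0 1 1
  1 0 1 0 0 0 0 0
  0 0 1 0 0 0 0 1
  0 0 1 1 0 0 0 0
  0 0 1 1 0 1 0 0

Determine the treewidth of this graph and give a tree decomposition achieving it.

Every bag has size at most 3, so the width is 3 − 1 = 2 and tw(G) ≤ 2. Conversely, {0, 1, 2} is a clique of size 3, and the vertices of any clique must share a bag in every tree decomposition; so some bag has ≥ 3 vertices and tw(G) ≥ 2. Hence tw(G) = 2 exactly.

Treewidth 2.
One such decomposition:
Bags: B1 = {0, 2, 3}  B2 = {0, 1, 2}  B3 = {0, 2, 4}  B4 = {2, 3, 7}  B5 = {2, 3, 6}  B6 = {2, 5, 7}
Tree: B1–B2, B1–B3, B1–B4, B1–B5, B4–B6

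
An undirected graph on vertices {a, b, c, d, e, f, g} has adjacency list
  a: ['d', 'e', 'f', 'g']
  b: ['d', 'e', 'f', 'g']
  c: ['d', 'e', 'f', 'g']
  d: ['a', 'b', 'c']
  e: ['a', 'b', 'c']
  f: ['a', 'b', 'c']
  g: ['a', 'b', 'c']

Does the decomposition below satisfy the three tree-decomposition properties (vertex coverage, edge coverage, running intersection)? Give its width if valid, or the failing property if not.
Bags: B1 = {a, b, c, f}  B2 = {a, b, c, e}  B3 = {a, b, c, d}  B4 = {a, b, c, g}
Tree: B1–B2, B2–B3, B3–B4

Vertex coverage: the bags together contain {a, b, c, d, e, f, g}, the full vertex set. Edge coverage: each edge of G has both endpoints in at least one bag. Running intersection: for every vertex, the bags containing it form a connected subtree. All three properties hold, so this is a valid tree decomposition of width max|bag| − 1 = 3, and hence tw(G) ≤ 3.

Yes; width 3.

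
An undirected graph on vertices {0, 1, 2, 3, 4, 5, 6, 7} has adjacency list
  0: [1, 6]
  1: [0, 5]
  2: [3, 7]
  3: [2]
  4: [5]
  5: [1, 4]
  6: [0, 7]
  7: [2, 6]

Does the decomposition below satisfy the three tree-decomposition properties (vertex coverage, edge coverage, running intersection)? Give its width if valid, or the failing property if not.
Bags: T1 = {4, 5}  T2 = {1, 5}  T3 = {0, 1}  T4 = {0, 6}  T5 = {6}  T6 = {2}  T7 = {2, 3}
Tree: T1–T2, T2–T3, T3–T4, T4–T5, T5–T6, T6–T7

No — vertex 7 appears in no bag.

A tree decomposition must satisfy three properties: every vertex lies in some bag; for every edge, both endpoints lie together in some bag; and for every vertex, the bags containing it form a connected subtree. Here vertex 7 appears in no bag, so the decomposition is invalid.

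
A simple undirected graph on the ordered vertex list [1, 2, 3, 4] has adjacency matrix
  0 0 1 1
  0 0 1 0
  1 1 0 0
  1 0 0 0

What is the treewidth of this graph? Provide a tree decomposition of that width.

Treewidth 1.
One optimal decomposition is:
Bags: B1 = {1, 4}  B2 = {1, 3}  B3 = {2, 3}
Tree: B1–B2, B2–B3

Each bag holds 2 vertices, so the decomposition has width 1, which upper-bounds the treewidth. Since G has at least one edge (e.g. 1–4), it is not an edgeless graph, so tw(G) ≥ 1. The upper and lower bounds meet at 1, so that is the treewidth.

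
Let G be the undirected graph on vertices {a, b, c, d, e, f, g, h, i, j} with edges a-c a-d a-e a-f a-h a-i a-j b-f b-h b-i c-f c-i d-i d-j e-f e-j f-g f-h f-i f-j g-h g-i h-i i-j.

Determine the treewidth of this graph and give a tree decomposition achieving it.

The largest bag has 4 vertices, giving width 3; this decomposition certifies tw(G) ≤ 3. On the other hand G contains the 4-clique {a, d, i, j}. A clique must lie in a single bag of any decomposition, so no decomposition can have width below 3. Combining the bounds, tw(G) = 3.

Treewidth 3.
One optimal decomposition is:
Bags: B1 = {a, f, h, i}  B2 = {f, g, h, i}  B3 = {b, f, h, i}  B4 = {a, c, f, i}  B5 = {a, f, i, j}  B6 = {a, d, i, j}  B7 = {a, e, f, j}
Tree: B1–B2, B1–B3, B1–B4, B1–B5, B5–B6, B5–B7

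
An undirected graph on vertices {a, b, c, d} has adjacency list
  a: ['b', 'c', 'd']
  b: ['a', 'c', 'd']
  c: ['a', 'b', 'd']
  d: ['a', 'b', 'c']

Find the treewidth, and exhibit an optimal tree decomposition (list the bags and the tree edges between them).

Treewidth 3.
One optimal decomposition is:
Bags: B1 = {a, b, c, d}
Tree: (single bag)

A single bag containing all 4 vertices is trivially a valid decomposition of width 3. Conversely, {a, b, c, d} is a clique of size 4, and the vertices of any clique must share a bag in every tree decomposition; so some bag has ≥ 4 vertices and tw(G) ≥ 3. Therefore the treewidth is 3.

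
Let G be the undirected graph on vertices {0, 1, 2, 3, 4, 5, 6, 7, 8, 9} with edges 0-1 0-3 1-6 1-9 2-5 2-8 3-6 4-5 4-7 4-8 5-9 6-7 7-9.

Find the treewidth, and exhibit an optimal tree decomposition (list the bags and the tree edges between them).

The largest bag has 3 vertices, giving width 2; this decomposition certifies tw(G) ≤ 2. For the lower bound, G contains the cycle 2–8–4–5–2, so G is not a forest; only forests have treewidth ≤ 1, hence tw(G) ≥ 2. The upper and lower bounds meet at 2, so that is the treewidth.

Treewidth 2.
One such decomposition:
Bags: B1 = {2, 5, 8}  B2 = {4, 5, 8}  B3 = {4, 5, 9}  B4 = {4, 7, 9}  B5 = {1, 7, 9}  B6 = {1, 6, 7}  B7 = {0, 1, 6}  B8 = {0, 3, 6}
Tree: B1–B2, B2–B3, B3–B4, B4–B5, B5–B6, B6–B7, B7–B8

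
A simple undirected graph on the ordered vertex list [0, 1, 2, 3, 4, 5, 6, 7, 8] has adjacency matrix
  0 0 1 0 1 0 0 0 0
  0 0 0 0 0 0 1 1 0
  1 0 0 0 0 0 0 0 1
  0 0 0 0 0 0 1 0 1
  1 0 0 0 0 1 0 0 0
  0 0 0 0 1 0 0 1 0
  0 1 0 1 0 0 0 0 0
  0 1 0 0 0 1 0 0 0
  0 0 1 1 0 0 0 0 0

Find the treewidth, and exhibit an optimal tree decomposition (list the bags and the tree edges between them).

Treewidth 2.
One optimal decomposition is:
Bags: B1 = {1, 5, 7}  B2 = {1, 4, 5}  B3 = {0, 1, 4}  B4 = {0, 1, 2}  B5 = {1, 2, 8}  B6 = {1, 3, 8}  B7 = {1, 3, 6}
Tree: B1–B2, B2–B3, B3–B4, B4–B5, B5–B6, B6–B7

Each bag holds 3 vertices, so the decomposition has width 2, which upper-bounds the treewidth. For the lower bound, G contains the cycle 1–7–5–4–0–2–8–3–6–1, so G is not a forest; only forests have treewidth ≤ 1, hence tw(G) ≥ 2. Combining the bounds, tw(G) = 2.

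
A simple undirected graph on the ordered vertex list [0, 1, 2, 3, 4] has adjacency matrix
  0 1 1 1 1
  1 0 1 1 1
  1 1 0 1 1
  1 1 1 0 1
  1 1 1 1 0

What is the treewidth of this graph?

4

A width-4 tree decomposition is:
Bags: B1 = {0, 1, 2, 3, 4}
Tree: (single bag)
With just one bag of size 5, the width is 5 − 1 = 4, so tw(G) ≤ 4. Conversely, {0, 1, 2, 3, 4} is a clique of size 5, and the vertices of any clique must share a bag in every tree decomposition; so some bag has ≥ 5 vertices and tw(G) ≥ 4. The upper and lower bounds meet at 4, so that is the treewidth.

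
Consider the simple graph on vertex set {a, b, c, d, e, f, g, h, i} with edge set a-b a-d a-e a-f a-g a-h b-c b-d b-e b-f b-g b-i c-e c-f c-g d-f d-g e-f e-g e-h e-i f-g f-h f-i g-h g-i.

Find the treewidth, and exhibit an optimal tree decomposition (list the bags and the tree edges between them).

The largest bag has 5 vertices, giving width 4; this decomposition certifies tw(G) ≤ 4. Conversely, {a, e, f, g, h} is a clique of size 5, and the vertices of any clique must share a bag in every tree decomposition; so some bag has ≥ 5 vertices and tw(G) ≥ 4. Combining the bounds, tw(G) = 4.

Treewidth 4.
One optimal decomposition is:
Bags: B1 = {a, b, e, f, g}  B2 = {a, e, f, g, h}  B3 = {b, e, f, g, i}  B4 = {b, c, e, f, g}  B5 = {a, b, d, f, g}
Tree: B1–B2, B1–B3, B3–B4, B1–B5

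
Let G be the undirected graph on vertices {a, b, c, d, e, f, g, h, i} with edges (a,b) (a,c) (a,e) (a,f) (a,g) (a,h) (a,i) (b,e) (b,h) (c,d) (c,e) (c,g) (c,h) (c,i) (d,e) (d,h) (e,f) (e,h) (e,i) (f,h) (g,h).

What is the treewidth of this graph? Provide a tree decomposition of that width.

Treewidth 3.
One such decomposition:
Bags: B1 = {c, d, e, h}  B2 = {a, c, e, h}  B3 = {a, e, f, h}  B4 = {a, c, g, h}  B5 = {a, b, e, h}  B6 = {a, c, e, i}
Tree: B1–B2, B2–B3, B2–B4, B2–B5, B2–B6

The largest bag has 4 vertices, giving width 3; this decomposition certifies tw(G) ≤ 3. For the lower bound, the 4 vertices {c, d, e, h} are pairwise adjacent, and any tree decomposition puts a clique entirely inside one bag — forcing width ≥ 3. Hence tw(G) = 3 exactly.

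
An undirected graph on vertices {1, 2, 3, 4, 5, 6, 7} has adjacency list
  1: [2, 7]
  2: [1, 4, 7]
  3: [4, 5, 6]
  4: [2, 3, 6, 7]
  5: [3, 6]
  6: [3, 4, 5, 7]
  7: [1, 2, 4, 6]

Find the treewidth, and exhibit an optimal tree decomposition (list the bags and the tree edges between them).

The largest bag has 3 vertices, giving width 2; this decomposition certifies tw(G) ≤ 2. For the lower bound, the 3 vertices {1, 2, 7} are pairwise adjacent, and any tree decomposition puts a clique entirely inside one bag — forcing width ≥ 2. Therefore the treewidth is 2.

Treewidth 2.
Bags: B1 = {4, 6, 7}  B2 = {3, 4, 6}  B3 = {2, 4, 7}  B4 = {3, 5, 6}  B5 = {1, 2, 7}
Tree: B1–B2, B1–B3, B2–B4, B3–B5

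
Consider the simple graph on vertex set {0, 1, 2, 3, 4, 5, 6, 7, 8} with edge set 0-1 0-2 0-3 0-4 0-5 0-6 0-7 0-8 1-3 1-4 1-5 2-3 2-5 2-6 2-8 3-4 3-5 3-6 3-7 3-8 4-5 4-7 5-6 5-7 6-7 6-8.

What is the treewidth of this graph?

4

A width-4 tree decomposition is:
Bags: B1 = {0, 2, 3, 5, 6}  B2 = {0, 3, 5, 6, 7}  B3 = {0, 3, 4, 5, 7}  B4 = {0, 2, 3, 6, 8}  B5 = {0, 1, 3, 4, 5}
Tree: B1–B2, B2–B3, B1–B4, B3–B5
Each bag holds 5 vertices, so the decomposition has width 4, which upper-bounds the treewidth. Conversely, {0, 2, 3, 6, 8} is a clique of size 5, and the vertices of any clique must share a bag in every tree decomposition; so some bag has ≥ 5 vertices and tw(G) ≥ 4. Combining the bounds, tw(G) = 4.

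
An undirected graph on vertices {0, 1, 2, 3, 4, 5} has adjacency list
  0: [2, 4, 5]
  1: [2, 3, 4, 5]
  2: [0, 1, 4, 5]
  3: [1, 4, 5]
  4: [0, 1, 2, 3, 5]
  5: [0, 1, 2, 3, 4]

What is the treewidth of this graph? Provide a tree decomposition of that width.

Treewidth 3.
One optimal decomposition is:
Bags: B1 = {1, 2, 4, 5}  B2 = {0, 2, 4, 5}  B3 = {1, 3, 4, 5}
Tree: B1–B2, B1–B3

Each bag holds 4 vertices, so the decomposition has width 3, which upper-bounds the treewidth. Conversely, {0, 2, 4, 5} is a clique of size 4, and the vertices of any clique must share a bag in every tree decomposition; so some bag has ≥ 4 vertices and tw(G) ≥ 3. The upper and lower bounds meet at 3, so that is the treewidth.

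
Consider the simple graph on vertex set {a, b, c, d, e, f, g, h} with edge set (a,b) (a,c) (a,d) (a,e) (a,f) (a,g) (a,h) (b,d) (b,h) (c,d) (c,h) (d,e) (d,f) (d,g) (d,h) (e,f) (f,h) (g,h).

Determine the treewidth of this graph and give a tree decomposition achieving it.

Treewidth 3.
One optimal decomposition is:
Bags: B1 = {a, d, f, h}  B2 = {a, d, g, h}  B3 = {a, d, e, f}  B4 = {a, b, d, h}  B5 = {a, c, d, h}
Tree: B1–B2, B1–B3, B1–B4, B1–B5

Every bag has size at most 4, so the width is 4 − 1 = 3 and tw(G) ≤ 3. For the lower bound, the 4 vertices {a, d, e, f} are pairwise adjacent, and any tree decomposition puts a clique entirely inside one bag — forcing width ≥ 3. Combining the bounds, tw(G) = 3.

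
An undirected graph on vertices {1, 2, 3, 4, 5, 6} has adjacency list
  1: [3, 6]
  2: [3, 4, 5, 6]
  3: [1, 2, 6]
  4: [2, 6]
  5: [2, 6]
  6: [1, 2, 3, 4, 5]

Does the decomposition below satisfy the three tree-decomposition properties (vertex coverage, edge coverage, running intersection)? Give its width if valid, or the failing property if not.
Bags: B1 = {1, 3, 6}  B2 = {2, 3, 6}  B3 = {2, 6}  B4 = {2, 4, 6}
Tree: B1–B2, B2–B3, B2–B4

A tree decomposition must satisfy three properties: every vertex lies in some bag; for every edge, both endpoints lie together in some bag; and for every vertex, the bags containing it form a connected subtree. Here vertex 5 appears in no bag, so the decomposition is invalid.

No — vertex 5 appears in no bag.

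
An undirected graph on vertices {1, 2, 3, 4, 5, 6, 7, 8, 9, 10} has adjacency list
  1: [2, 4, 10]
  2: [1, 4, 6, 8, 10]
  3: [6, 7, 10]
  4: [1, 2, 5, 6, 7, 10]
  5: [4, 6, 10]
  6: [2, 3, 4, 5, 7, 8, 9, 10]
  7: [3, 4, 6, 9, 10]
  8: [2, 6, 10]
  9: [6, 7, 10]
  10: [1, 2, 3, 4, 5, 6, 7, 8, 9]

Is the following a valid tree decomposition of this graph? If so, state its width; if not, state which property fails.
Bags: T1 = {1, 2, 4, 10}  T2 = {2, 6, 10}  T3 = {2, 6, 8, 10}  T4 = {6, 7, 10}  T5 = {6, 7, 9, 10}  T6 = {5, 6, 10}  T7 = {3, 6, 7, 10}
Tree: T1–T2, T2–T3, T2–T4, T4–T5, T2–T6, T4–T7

No — edge (4,6) lies in no bag.

A tree decomposition must satisfy three properties: every vertex lies in some bag; for every edge, both endpoints lie together in some bag; and for every vertex, the bags containing it form a connected subtree. Here edge (4,6) lies in no bag, so the decomposition is invalid.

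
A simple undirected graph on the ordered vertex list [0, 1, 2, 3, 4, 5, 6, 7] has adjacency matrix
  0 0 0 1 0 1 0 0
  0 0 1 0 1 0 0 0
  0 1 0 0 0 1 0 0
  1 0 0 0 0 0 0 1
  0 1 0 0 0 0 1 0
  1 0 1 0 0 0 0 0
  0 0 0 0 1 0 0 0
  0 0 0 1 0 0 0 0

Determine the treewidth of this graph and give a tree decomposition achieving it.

Treewidth 1.
One such decomposition:
Bags: B1 = {4, 6}  B2 = {1, 4}  B3 = {1, 2}  B4 = {2, 5}  B5 = {0, 5}  B6 = {0, 3}  B7 = {3, 7}
Tree: B1–B2, B2–B3, B3–B4, B4–B5, B5–B6, B6–B7

Every bag has size at most 2, so the width is 2 − 1 = 1 and tw(G) ≤ 1. Any graph with an edge has treewidth ≥ 1, and G has the edge 6–4. Therefore the treewidth is 1.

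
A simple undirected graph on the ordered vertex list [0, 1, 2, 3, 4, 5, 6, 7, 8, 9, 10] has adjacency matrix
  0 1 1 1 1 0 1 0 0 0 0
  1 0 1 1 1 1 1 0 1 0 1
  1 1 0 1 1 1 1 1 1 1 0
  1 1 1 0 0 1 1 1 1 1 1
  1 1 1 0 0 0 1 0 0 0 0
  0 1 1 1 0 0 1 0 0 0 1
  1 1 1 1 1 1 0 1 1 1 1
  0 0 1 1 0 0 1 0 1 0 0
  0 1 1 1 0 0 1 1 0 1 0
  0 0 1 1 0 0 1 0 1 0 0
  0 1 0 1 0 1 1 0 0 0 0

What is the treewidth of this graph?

4

A width-4 tree decomposition is:
Bags: B1 = {0, 1, 2, 3, 6}  B2 = {1, 2, 3, 6, 8}  B3 = {1, 2, 3, 5, 6}  B4 = {2, 3, 6, 7, 8}  B5 = {2, 3, 6, 8, 9}  B6 = {0, 1, 2, 4, 6}  B7 = {1, 3, 5, 6, 10}
Tree: B1–B2, B2–B3, B2–B4, B2–B5, B1–B6, B3–B7
Every bag has size at most 5, so the width is 5 − 1 = 4 and tw(G) ≤ 4. Conversely, {0, 1, 2, 3, 6} is a clique of size 5, and the vertices of any clique must share a bag in every tree decomposition; so some bag has ≥ 5 vertices and tw(G) ≥ 4. Therefore the treewidth is 4.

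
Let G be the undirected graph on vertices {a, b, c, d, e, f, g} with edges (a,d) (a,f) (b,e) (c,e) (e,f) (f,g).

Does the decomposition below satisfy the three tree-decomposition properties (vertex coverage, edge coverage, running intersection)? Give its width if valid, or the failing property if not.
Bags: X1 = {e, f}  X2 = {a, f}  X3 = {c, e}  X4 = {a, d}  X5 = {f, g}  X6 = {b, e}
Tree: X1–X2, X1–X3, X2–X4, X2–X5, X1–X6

Vertex coverage: the bags together contain {a, b, c, d, e, f, g}, the full vertex set. Edge coverage: each edge of G has both endpoints in at least one bag. Running intersection: for every vertex, the bags containing it form a connected subtree. All three properties hold, so this is a valid tree decomposition of width max|bag| − 1 = 1, and hence tw(G) ≤ 1.

Yes; width 1.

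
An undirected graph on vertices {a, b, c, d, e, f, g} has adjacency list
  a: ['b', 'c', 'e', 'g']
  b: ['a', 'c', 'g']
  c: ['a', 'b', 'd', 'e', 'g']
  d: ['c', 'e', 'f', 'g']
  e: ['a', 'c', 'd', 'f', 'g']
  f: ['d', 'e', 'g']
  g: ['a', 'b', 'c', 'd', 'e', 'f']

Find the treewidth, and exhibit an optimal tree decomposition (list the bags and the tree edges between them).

Treewidth 3.
One such decomposition:
Bags: B1 = {a, b, c, g}  B2 = {a, c, e, g}  B3 = {c, d, e, g}  B4 = {d, e, f, g}
Tree: B1–B2, B2–B3, B3–B4

The largest bag has 4 vertices, giving width 3; this decomposition certifies tw(G) ≤ 3. On the other hand G contains the 4-clique {c, d, e, g}. A clique must lie in a single bag of any decomposition, so no decomposition can have width below 3. Hence tw(G) = 3 exactly.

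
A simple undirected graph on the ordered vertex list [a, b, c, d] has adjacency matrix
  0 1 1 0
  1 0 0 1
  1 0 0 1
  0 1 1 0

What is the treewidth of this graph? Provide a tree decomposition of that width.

Every bag has size at most 3, so the width is 3 − 1 = 2 and tw(G) ≤ 2. The edges b–a–c–d–b form a cycle, so G is not a tree and its treewidth is at least 2. The upper and lower bounds meet at 2, so that is the treewidth.

Treewidth 2.
One such decomposition:
Bags: B1 = {a, b, c}  B2 = {b, c, d}
Tree: B1–B2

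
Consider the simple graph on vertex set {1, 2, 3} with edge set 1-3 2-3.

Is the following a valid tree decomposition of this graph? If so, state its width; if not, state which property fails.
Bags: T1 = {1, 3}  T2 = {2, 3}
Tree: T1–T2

Checking the three conditions: (i) the bags cover all of {1, 2, 3}; (ii) for each edge, some bag contains both endpoints; (iii) the bags containing any fixed vertex form a subtree. All hold, so the decomposition is valid with width 2 − 1 = 1.

Yes; width 1.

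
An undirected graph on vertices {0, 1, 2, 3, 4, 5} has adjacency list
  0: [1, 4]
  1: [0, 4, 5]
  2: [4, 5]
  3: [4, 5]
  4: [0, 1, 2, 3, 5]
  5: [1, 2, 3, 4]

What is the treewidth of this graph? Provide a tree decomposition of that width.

Treewidth 2.
Bags: B1 = {1, 4, 5}  B2 = {0, 1, 4}  B3 = {2, 4, 5}  B4 = {3, 4, 5}
Tree: B1–B2, B1–B3, B1–B4

The largest bag has 3 vertices, giving width 2; this decomposition certifies tw(G) ≤ 2. For the lower bound, the 3 vertices {0, 1, 4} are pairwise adjacent, and any tree decomposition puts a clique entirely inside one bag — forcing width ≥ 2. Therefore the treewidth is 2.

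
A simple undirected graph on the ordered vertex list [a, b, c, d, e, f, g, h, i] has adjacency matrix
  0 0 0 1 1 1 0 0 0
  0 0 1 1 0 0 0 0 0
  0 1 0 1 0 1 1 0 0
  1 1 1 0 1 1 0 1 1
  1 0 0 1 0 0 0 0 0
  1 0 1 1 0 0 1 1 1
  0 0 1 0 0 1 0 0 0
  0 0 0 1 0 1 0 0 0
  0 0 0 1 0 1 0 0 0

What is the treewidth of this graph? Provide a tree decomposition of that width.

Every bag has size at most 3, so the width is 3 − 1 = 2 and tw(G) ≤ 2. For the lower bound, the 3 vertices {a, d, e} are pairwise adjacent, and any tree decomposition puts a clique entirely inside one bag — forcing width ≥ 2. Combining the bounds, tw(G) = 2.

Treewidth 2.
Bags: B1 = {a, d, f}  B2 = {c, d, f}  B3 = {d, f, h}  B4 = {b, c, d}  B5 = {c, f, g}  B6 = {d, f, i}  B7 = {a, d, e}
Tree: B1–B2, B2–B3, B2–B4, B2–B5, B3–B6, B1–B7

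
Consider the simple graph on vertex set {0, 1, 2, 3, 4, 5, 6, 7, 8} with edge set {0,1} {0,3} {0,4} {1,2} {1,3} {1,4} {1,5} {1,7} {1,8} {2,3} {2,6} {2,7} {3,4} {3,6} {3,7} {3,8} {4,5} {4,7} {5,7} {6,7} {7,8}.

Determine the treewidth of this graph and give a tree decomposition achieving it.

Each bag holds 4 vertices, so the decomposition has width 3, which upper-bounds the treewidth. For the lower bound, the 4 vertices {0, 1, 3, 4} are pairwise adjacent, and any tree decomposition puts a clique entirely inside one bag — forcing width ≥ 3. Therefore the treewidth is 3.

Treewidth 3.
One such decomposition:
Bags: B1 = {2, 3, 6, 7}  B2 = {1, 2, 3, 7}  B3 = {1, 3, 4, 7}  B4 = {0, 1, 3, 4}  B5 = {1, 4, 5, 7}  B6 = {1, 3, 7, 8}
Tree: B1–B2, B2–B3, B3–B4, B3–B5, B3–B6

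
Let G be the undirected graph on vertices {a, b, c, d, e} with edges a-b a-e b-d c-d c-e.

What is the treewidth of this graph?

A width-2 tree decomposition is:
Bags: B1 = {c, d, e}  B2 = {b, d, e}  B3 = {a, b, e}
Tree: B1–B2, B2–B3
Each bag holds 3 vertices, so the decomposition has width 2, which upper-bounds the treewidth. Since e–c–d–b–a–e is a cycle in G, G is not acyclic. Forests are exactly the graphs of treewidth ≤ 1, so tw(G) ≥ 2. Hence tw(G) = 2 exactly.

2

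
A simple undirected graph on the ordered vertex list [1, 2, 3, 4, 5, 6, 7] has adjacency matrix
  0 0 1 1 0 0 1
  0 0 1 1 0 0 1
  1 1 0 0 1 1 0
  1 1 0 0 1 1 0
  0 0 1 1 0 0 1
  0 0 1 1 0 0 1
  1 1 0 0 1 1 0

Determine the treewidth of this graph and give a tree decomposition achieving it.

Treewidth 3.
One optimal decomposition is:
Bags: B1 = {2, 3, 4, 7}  B2 = {3, 4, 6, 7}  B3 = {1, 3, 4, 7}  B4 = {3, 4, 5, 7}
Tree: B1–B2, B2–B3, B3–B4

Every bag has size at most 4, so the width is 4 − 1 = 3 and tw(G) ≤ 3. For the lower bound: the 4 vertex sets {2,7}, {4,6}, {3}, {1} are disjoint, each induces a connected subgraph, and every pair is joined by at least one edge of G. Contracting each set to a single vertex therefore yields K_{4} as a minor, and since treewidth is minor-monotone, tw(G) ≥ tw(K_{4}) = 3. Combining the bounds, tw(G) = 3.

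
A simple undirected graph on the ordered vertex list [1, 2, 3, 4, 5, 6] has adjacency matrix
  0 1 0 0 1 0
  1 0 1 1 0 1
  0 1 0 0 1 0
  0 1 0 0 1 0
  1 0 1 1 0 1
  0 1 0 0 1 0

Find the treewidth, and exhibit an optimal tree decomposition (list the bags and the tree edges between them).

Every bag has size at most 3, so the width is 3 − 1 = 2 and tw(G) ≤ 2. For the lower bound, G contains the cycle 1–2–4–5–1, so G is not a forest; only forests have treewidth ≤ 1, hence tw(G) ≥ 2. Combining the bounds, tw(G) = 2.

Treewidth 2.
One such decomposition:
Bags: B1 = {1, 2, 5}  B2 = {2, 4, 5}  B3 = {2, 3, 5}  B4 = {2, 5, 6}
Tree: B1–B2, B2–B3, B3–B4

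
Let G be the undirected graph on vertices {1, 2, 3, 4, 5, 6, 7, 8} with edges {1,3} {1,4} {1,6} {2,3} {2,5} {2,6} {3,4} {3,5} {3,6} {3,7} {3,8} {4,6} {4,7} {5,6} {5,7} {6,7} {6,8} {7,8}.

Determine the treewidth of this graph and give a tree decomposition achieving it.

The largest bag has 4 vertices, giving width 3; this decomposition certifies tw(G) ≤ 3. For the lower bound, the 4 vertices {1, 3, 4, 6} are pairwise adjacent, and any tree decomposition puts a clique entirely inside one bag — forcing width ≥ 3. The upper and lower bounds meet at 3, so that is the treewidth.

Treewidth 3.
Bags: B1 = {1, 3, 4, 6}  B2 = {3, 4, 6, 7}  B3 = {3, 5, 6, 7}  B4 = {2, 3, 5, 6}  B5 = {3, 6, 7, 8}
Tree: B1–B2, B2–B3, B3–B4, B2–B5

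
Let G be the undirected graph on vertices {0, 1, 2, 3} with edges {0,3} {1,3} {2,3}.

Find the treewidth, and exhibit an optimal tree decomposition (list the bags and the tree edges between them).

Treewidth 1.
One such decomposition:
Bags: B1 = {0, 3}  B2 = {2, 3}  B3 = {1, 3}
Tree: B1–B2, B1–B3

Each bag holds 2 vertices, so the decomposition has width 1, which upper-bounds the treewidth. G has an edge, so its treewidth is at least 1. Therefore the treewidth is 1.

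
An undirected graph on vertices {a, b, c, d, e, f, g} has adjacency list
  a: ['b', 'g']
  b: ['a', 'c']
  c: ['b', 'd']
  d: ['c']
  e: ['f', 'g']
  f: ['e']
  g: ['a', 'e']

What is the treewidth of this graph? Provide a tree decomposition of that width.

The largest bag has 2 vertices, giving width 1; this decomposition certifies tw(G) ≤ 1. Since G has at least one edge (e.g. d–c), it is not an edgeless graph, so tw(G) ≥ 1. Therefore the treewidth is 1.

Treewidth 1.
Bags: B1 = {c, d}  B2 = {b, c}  B3 = {a, b}  B4 = {a, g}  B5 = {e, g}  B6 = {e, f}
Tree: B1–B2, B2–B3, B3–B4, B4–B5, B5–B6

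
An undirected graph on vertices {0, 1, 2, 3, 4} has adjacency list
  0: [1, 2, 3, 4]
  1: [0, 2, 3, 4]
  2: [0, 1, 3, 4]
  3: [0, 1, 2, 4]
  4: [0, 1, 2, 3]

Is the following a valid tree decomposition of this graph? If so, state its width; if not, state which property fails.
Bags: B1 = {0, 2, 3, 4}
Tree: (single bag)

No — vertex 1 appears in no bag.

A tree decomposition must satisfy three properties: every vertex lies in some bag; for every edge, both endpoints lie together in some bag; and for every vertex, the bags containing it form a connected subtree. Here vertex 1 appears in no bag, so the decomposition is invalid.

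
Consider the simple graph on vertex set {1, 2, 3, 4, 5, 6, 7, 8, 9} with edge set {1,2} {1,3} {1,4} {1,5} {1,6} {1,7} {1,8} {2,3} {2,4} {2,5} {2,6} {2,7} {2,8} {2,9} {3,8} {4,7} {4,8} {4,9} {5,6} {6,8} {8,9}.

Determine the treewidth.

A width-3 tree decomposition is:
Bags: B1 = {1, 2, 4, 8}  B2 = {1, 2, 3, 8}  B3 = {1, 2, 6, 8}  B4 = {1, 2, 4, 7}  B5 = {1, 2, 5, 6}  B6 = {2, 4, 8, 9}
Tree: B1–B2, B1–B3, B1–B4, B3–B5, B1–B6
Every bag has size at most 4, so the width is 4 − 1 = 3 and tw(G) ≤ 3. Conversely, {1, 2, 3, 8} is a clique of size 4, and the vertices of any clique must share a bag in every tree decomposition; so some bag has ≥ 4 vertices and tw(G) ≥ 3. Hence tw(G) = 3 exactly.

3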